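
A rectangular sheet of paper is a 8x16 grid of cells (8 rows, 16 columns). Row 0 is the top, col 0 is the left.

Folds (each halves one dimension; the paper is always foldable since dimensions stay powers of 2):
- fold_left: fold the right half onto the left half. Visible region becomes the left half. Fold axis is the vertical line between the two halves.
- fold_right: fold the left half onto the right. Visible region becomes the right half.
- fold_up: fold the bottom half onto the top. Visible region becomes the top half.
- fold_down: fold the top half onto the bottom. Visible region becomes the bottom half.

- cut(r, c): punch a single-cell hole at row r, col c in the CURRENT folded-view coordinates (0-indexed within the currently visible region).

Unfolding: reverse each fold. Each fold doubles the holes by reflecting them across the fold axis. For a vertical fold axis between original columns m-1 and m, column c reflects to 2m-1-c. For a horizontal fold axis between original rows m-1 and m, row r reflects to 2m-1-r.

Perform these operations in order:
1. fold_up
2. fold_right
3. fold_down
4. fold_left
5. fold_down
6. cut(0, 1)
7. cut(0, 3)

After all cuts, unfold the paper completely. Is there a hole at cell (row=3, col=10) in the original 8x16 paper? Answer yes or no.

Answer: no

Derivation:
Op 1 fold_up: fold axis h@4; visible region now rows[0,4) x cols[0,16) = 4x16
Op 2 fold_right: fold axis v@8; visible region now rows[0,4) x cols[8,16) = 4x8
Op 3 fold_down: fold axis h@2; visible region now rows[2,4) x cols[8,16) = 2x8
Op 4 fold_left: fold axis v@12; visible region now rows[2,4) x cols[8,12) = 2x4
Op 5 fold_down: fold axis h@3; visible region now rows[3,4) x cols[8,12) = 1x4
Op 6 cut(0, 1): punch at orig (3,9); cuts so far [(3, 9)]; region rows[3,4) x cols[8,12) = 1x4
Op 7 cut(0, 3): punch at orig (3,11); cuts so far [(3, 9), (3, 11)]; region rows[3,4) x cols[8,12) = 1x4
Unfold 1 (reflect across h@3): 4 holes -> [(2, 9), (2, 11), (3, 9), (3, 11)]
Unfold 2 (reflect across v@12): 8 holes -> [(2, 9), (2, 11), (2, 12), (2, 14), (3, 9), (3, 11), (3, 12), (3, 14)]
Unfold 3 (reflect across h@2): 16 holes -> [(0, 9), (0, 11), (0, 12), (0, 14), (1, 9), (1, 11), (1, 12), (1, 14), (2, 9), (2, 11), (2, 12), (2, 14), (3, 9), (3, 11), (3, 12), (3, 14)]
Unfold 4 (reflect across v@8): 32 holes -> [(0, 1), (0, 3), (0, 4), (0, 6), (0, 9), (0, 11), (0, 12), (0, 14), (1, 1), (1, 3), (1, 4), (1, 6), (1, 9), (1, 11), (1, 12), (1, 14), (2, 1), (2, 3), (2, 4), (2, 6), (2, 9), (2, 11), (2, 12), (2, 14), (3, 1), (3, 3), (3, 4), (3, 6), (3, 9), (3, 11), (3, 12), (3, 14)]
Unfold 5 (reflect across h@4): 64 holes -> [(0, 1), (0, 3), (0, 4), (0, 6), (0, 9), (0, 11), (0, 12), (0, 14), (1, 1), (1, 3), (1, 4), (1, 6), (1, 9), (1, 11), (1, 12), (1, 14), (2, 1), (2, 3), (2, 4), (2, 6), (2, 9), (2, 11), (2, 12), (2, 14), (3, 1), (3, 3), (3, 4), (3, 6), (3, 9), (3, 11), (3, 12), (3, 14), (4, 1), (4, 3), (4, 4), (4, 6), (4, 9), (4, 11), (4, 12), (4, 14), (5, 1), (5, 3), (5, 4), (5, 6), (5, 9), (5, 11), (5, 12), (5, 14), (6, 1), (6, 3), (6, 4), (6, 6), (6, 9), (6, 11), (6, 12), (6, 14), (7, 1), (7, 3), (7, 4), (7, 6), (7, 9), (7, 11), (7, 12), (7, 14)]
Holes: [(0, 1), (0, 3), (0, 4), (0, 6), (0, 9), (0, 11), (0, 12), (0, 14), (1, 1), (1, 3), (1, 4), (1, 6), (1, 9), (1, 11), (1, 12), (1, 14), (2, 1), (2, 3), (2, 4), (2, 6), (2, 9), (2, 11), (2, 12), (2, 14), (3, 1), (3, 3), (3, 4), (3, 6), (3, 9), (3, 11), (3, 12), (3, 14), (4, 1), (4, 3), (4, 4), (4, 6), (4, 9), (4, 11), (4, 12), (4, 14), (5, 1), (5, 3), (5, 4), (5, 6), (5, 9), (5, 11), (5, 12), (5, 14), (6, 1), (6, 3), (6, 4), (6, 6), (6, 9), (6, 11), (6, 12), (6, 14), (7, 1), (7, 3), (7, 4), (7, 6), (7, 9), (7, 11), (7, 12), (7, 14)]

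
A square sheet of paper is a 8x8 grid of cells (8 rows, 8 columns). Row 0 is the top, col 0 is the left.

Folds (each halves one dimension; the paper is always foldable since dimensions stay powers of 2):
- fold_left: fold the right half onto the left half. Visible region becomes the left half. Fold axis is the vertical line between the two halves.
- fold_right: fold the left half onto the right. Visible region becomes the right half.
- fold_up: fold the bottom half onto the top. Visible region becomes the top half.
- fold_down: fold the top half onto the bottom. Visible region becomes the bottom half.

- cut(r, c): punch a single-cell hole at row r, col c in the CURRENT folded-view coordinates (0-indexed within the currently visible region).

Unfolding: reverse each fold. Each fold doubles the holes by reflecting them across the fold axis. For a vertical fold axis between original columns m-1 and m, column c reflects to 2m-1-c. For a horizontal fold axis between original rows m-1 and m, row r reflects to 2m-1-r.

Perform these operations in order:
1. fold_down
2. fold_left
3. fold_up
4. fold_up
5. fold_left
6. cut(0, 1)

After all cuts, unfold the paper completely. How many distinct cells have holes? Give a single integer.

Op 1 fold_down: fold axis h@4; visible region now rows[4,8) x cols[0,8) = 4x8
Op 2 fold_left: fold axis v@4; visible region now rows[4,8) x cols[0,4) = 4x4
Op 3 fold_up: fold axis h@6; visible region now rows[4,6) x cols[0,4) = 2x4
Op 4 fold_up: fold axis h@5; visible region now rows[4,5) x cols[0,4) = 1x4
Op 5 fold_left: fold axis v@2; visible region now rows[4,5) x cols[0,2) = 1x2
Op 6 cut(0, 1): punch at orig (4,1); cuts so far [(4, 1)]; region rows[4,5) x cols[0,2) = 1x2
Unfold 1 (reflect across v@2): 2 holes -> [(4, 1), (4, 2)]
Unfold 2 (reflect across h@5): 4 holes -> [(4, 1), (4, 2), (5, 1), (5, 2)]
Unfold 3 (reflect across h@6): 8 holes -> [(4, 1), (4, 2), (5, 1), (5, 2), (6, 1), (6, 2), (7, 1), (7, 2)]
Unfold 4 (reflect across v@4): 16 holes -> [(4, 1), (4, 2), (4, 5), (4, 6), (5, 1), (5, 2), (5, 5), (5, 6), (6, 1), (6, 2), (6, 5), (6, 6), (7, 1), (7, 2), (7, 5), (7, 6)]
Unfold 5 (reflect across h@4): 32 holes -> [(0, 1), (0, 2), (0, 5), (0, 6), (1, 1), (1, 2), (1, 5), (1, 6), (2, 1), (2, 2), (2, 5), (2, 6), (3, 1), (3, 2), (3, 5), (3, 6), (4, 1), (4, 2), (4, 5), (4, 6), (5, 1), (5, 2), (5, 5), (5, 6), (6, 1), (6, 2), (6, 5), (6, 6), (7, 1), (7, 2), (7, 5), (7, 6)]

Answer: 32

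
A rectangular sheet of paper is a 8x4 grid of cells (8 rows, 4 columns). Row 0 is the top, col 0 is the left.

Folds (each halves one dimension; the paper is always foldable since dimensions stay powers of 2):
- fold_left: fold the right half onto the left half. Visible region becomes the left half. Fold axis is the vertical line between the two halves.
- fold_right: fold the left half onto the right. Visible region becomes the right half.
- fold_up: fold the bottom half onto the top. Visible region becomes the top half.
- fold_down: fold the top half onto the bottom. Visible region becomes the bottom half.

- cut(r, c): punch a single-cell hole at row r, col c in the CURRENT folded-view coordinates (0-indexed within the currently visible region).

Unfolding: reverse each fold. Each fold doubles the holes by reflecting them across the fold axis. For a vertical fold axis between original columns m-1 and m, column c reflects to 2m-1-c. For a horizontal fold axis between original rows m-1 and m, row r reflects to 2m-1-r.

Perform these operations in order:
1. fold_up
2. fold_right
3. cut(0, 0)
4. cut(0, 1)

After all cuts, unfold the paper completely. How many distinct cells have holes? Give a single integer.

Answer: 8

Derivation:
Op 1 fold_up: fold axis h@4; visible region now rows[0,4) x cols[0,4) = 4x4
Op 2 fold_right: fold axis v@2; visible region now rows[0,4) x cols[2,4) = 4x2
Op 3 cut(0, 0): punch at orig (0,2); cuts so far [(0, 2)]; region rows[0,4) x cols[2,4) = 4x2
Op 4 cut(0, 1): punch at orig (0,3); cuts so far [(0, 2), (0, 3)]; region rows[0,4) x cols[2,4) = 4x2
Unfold 1 (reflect across v@2): 4 holes -> [(0, 0), (0, 1), (0, 2), (0, 3)]
Unfold 2 (reflect across h@4): 8 holes -> [(0, 0), (0, 1), (0, 2), (0, 3), (7, 0), (7, 1), (7, 2), (7, 3)]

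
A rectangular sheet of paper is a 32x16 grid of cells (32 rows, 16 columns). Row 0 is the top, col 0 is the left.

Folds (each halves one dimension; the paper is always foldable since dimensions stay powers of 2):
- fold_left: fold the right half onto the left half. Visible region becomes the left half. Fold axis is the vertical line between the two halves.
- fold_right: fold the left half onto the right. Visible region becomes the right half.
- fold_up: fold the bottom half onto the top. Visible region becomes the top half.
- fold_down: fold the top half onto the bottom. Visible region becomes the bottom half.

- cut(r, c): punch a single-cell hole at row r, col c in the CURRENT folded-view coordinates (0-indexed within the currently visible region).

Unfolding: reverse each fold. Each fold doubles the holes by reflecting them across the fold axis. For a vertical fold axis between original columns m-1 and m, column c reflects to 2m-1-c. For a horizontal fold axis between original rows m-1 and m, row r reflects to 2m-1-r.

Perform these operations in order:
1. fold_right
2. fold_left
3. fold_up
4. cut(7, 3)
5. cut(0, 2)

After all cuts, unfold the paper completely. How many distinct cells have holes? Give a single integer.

Op 1 fold_right: fold axis v@8; visible region now rows[0,32) x cols[8,16) = 32x8
Op 2 fold_left: fold axis v@12; visible region now rows[0,32) x cols[8,12) = 32x4
Op 3 fold_up: fold axis h@16; visible region now rows[0,16) x cols[8,12) = 16x4
Op 4 cut(7, 3): punch at orig (7,11); cuts so far [(7, 11)]; region rows[0,16) x cols[8,12) = 16x4
Op 5 cut(0, 2): punch at orig (0,10); cuts so far [(0, 10), (7, 11)]; region rows[0,16) x cols[8,12) = 16x4
Unfold 1 (reflect across h@16): 4 holes -> [(0, 10), (7, 11), (24, 11), (31, 10)]
Unfold 2 (reflect across v@12): 8 holes -> [(0, 10), (0, 13), (7, 11), (7, 12), (24, 11), (24, 12), (31, 10), (31, 13)]
Unfold 3 (reflect across v@8): 16 holes -> [(0, 2), (0, 5), (0, 10), (0, 13), (7, 3), (7, 4), (7, 11), (7, 12), (24, 3), (24, 4), (24, 11), (24, 12), (31, 2), (31, 5), (31, 10), (31, 13)]

Answer: 16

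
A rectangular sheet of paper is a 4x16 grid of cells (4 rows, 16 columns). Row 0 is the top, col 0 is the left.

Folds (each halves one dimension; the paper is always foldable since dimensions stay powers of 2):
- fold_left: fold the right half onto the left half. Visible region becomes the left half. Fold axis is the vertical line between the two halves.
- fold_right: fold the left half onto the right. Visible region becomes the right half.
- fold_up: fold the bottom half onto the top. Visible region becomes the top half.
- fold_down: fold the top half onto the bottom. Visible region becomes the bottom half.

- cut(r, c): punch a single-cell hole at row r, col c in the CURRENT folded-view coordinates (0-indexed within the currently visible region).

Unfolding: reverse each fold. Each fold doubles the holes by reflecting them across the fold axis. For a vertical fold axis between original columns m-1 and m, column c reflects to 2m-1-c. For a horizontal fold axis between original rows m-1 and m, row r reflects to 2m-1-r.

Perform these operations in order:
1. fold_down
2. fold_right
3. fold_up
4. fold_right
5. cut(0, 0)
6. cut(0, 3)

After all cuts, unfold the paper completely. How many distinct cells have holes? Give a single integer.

Op 1 fold_down: fold axis h@2; visible region now rows[2,4) x cols[0,16) = 2x16
Op 2 fold_right: fold axis v@8; visible region now rows[2,4) x cols[8,16) = 2x8
Op 3 fold_up: fold axis h@3; visible region now rows[2,3) x cols[8,16) = 1x8
Op 4 fold_right: fold axis v@12; visible region now rows[2,3) x cols[12,16) = 1x4
Op 5 cut(0, 0): punch at orig (2,12); cuts so far [(2, 12)]; region rows[2,3) x cols[12,16) = 1x4
Op 6 cut(0, 3): punch at orig (2,15); cuts so far [(2, 12), (2, 15)]; region rows[2,3) x cols[12,16) = 1x4
Unfold 1 (reflect across v@12): 4 holes -> [(2, 8), (2, 11), (2, 12), (2, 15)]
Unfold 2 (reflect across h@3): 8 holes -> [(2, 8), (2, 11), (2, 12), (2, 15), (3, 8), (3, 11), (3, 12), (3, 15)]
Unfold 3 (reflect across v@8): 16 holes -> [(2, 0), (2, 3), (2, 4), (2, 7), (2, 8), (2, 11), (2, 12), (2, 15), (3, 0), (3, 3), (3, 4), (3, 7), (3, 8), (3, 11), (3, 12), (3, 15)]
Unfold 4 (reflect across h@2): 32 holes -> [(0, 0), (0, 3), (0, 4), (0, 7), (0, 8), (0, 11), (0, 12), (0, 15), (1, 0), (1, 3), (1, 4), (1, 7), (1, 8), (1, 11), (1, 12), (1, 15), (2, 0), (2, 3), (2, 4), (2, 7), (2, 8), (2, 11), (2, 12), (2, 15), (3, 0), (3, 3), (3, 4), (3, 7), (3, 8), (3, 11), (3, 12), (3, 15)]

Answer: 32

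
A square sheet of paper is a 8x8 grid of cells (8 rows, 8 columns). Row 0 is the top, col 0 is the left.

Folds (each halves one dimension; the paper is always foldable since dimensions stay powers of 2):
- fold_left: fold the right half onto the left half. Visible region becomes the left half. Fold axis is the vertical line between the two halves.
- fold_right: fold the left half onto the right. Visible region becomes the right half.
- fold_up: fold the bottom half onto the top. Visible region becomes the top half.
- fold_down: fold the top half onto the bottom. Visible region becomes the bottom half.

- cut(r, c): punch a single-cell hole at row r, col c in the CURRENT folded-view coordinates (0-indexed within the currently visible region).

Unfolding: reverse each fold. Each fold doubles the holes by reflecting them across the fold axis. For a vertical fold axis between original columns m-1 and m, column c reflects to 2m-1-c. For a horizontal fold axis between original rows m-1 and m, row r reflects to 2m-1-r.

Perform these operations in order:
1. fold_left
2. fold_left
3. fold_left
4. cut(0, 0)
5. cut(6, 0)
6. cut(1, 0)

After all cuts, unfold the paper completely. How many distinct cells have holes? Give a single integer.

Op 1 fold_left: fold axis v@4; visible region now rows[0,8) x cols[0,4) = 8x4
Op 2 fold_left: fold axis v@2; visible region now rows[0,8) x cols[0,2) = 8x2
Op 3 fold_left: fold axis v@1; visible region now rows[0,8) x cols[0,1) = 8x1
Op 4 cut(0, 0): punch at orig (0,0); cuts so far [(0, 0)]; region rows[0,8) x cols[0,1) = 8x1
Op 5 cut(6, 0): punch at orig (6,0); cuts so far [(0, 0), (6, 0)]; region rows[0,8) x cols[0,1) = 8x1
Op 6 cut(1, 0): punch at orig (1,0); cuts so far [(0, 0), (1, 0), (6, 0)]; region rows[0,8) x cols[0,1) = 8x1
Unfold 1 (reflect across v@1): 6 holes -> [(0, 0), (0, 1), (1, 0), (1, 1), (6, 0), (6, 1)]
Unfold 2 (reflect across v@2): 12 holes -> [(0, 0), (0, 1), (0, 2), (0, 3), (1, 0), (1, 1), (1, 2), (1, 3), (6, 0), (6, 1), (6, 2), (6, 3)]
Unfold 3 (reflect across v@4): 24 holes -> [(0, 0), (0, 1), (0, 2), (0, 3), (0, 4), (0, 5), (0, 6), (0, 7), (1, 0), (1, 1), (1, 2), (1, 3), (1, 4), (1, 5), (1, 6), (1, 7), (6, 0), (6, 1), (6, 2), (6, 3), (6, 4), (6, 5), (6, 6), (6, 7)]

Answer: 24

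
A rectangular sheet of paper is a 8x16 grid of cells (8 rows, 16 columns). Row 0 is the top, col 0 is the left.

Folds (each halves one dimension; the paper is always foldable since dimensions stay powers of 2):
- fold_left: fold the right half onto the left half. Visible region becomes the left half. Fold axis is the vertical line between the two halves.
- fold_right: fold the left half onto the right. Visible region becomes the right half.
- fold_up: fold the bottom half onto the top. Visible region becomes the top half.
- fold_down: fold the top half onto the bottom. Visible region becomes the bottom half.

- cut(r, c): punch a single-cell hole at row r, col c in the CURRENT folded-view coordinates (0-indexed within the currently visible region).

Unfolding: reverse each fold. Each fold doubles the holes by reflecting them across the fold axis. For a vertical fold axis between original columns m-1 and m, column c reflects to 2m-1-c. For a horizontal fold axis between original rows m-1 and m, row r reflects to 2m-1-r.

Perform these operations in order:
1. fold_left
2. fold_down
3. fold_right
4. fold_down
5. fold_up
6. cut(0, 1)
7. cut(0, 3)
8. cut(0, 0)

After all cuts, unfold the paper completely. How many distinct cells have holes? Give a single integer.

Op 1 fold_left: fold axis v@8; visible region now rows[0,8) x cols[0,8) = 8x8
Op 2 fold_down: fold axis h@4; visible region now rows[4,8) x cols[0,8) = 4x8
Op 3 fold_right: fold axis v@4; visible region now rows[4,8) x cols[4,8) = 4x4
Op 4 fold_down: fold axis h@6; visible region now rows[6,8) x cols[4,8) = 2x4
Op 5 fold_up: fold axis h@7; visible region now rows[6,7) x cols[4,8) = 1x4
Op 6 cut(0, 1): punch at orig (6,5); cuts so far [(6, 5)]; region rows[6,7) x cols[4,8) = 1x4
Op 7 cut(0, 3): punch at orig (6,7); cuts so far [(6, 5), (6, 7)]; region rows[6,7) x cols[4,8) = 1x4
Op 8 cut(0, 0): punch at orig (6,4); cuts so far [(6, 4), (6, 5), (6, 7)]; region rows[6,7) x cols[4,8) = 1x4
Unfold 1 (reflect across h@7): 6 holes -> [(6, 4), (6, 5), (6, 7), (7, 4), (7, 5), (7, 7)]
Unfold 2 (reflect across h@6): 12 holes -> [(4, 4), (4, 5), (4, 7), (5, 4), (5, 5), (5, 7), (6, 4), (6, 5), (6, 7), (7, 4), (7, 5), (7, 7)]
Unfold 3 (reflect across v@4): 24 holes -> [(4, 0), (4, 2), (4, 3), (4, 4), (4, 5), (4, 7), (5, 0), (5, 2), (5, 3), (5, 4), (5, 5), (5, 7), (6, 0), (6, 2), (6, 3), (6, 4), (6, 5), (6, 7), (7, 0), (7, 2), (7, 3), (7, 4), (7, 5), (7, 7)]
Unfold 4 (reflect across h@4): 48 holes -> [(0, 0), (0, 2), (0, 3), (0, 4), (0, 5), (0, 7), (1, 0), (1, 2), (1, 3), (1, 4), (1, 5), (1, 7), (2, 0), (2, 2), (2, 3), (2, 4), (2, 5), (2, 7), (3, 0), (3, 2), (3, 3), (3, 4), (3, 5), (3, 7), (4, 0), (4, 2), (4, 3), (4, 4), (4, 5), (4, 7), (5, 0), (5, 2), (5, 3), (5, 4), (5, 5), (5, 7), (6, 0), (6, 2), (6, 3), (6, 4), (6, 5), (6, 7), (7, 0), (7, 2), (7, 3), (7, 4), (7, 5), (7, 7)]
Unfold 5 (reflect across v@8): 96 holes -> [(0, 0), (0, 2), (0, 3), (0, 4), (0, 5), (0, 7), (0, 8), (0, 10), (0, 11), (0, 12), (0, 13), (0, 15), (1, 0), (1, 2), (1, 3), (1, 4), (1, 5), (1, 7), (1, 8), (1, 10), (1, 11), (1, 12), (1, 13), (1, 15), (2, 0), (2, 2), (2, 3), (2, 4), (2, 5), (2, 7), (2, 8), (2, 10), (2, 11), (2, 12), (2, 13), (2, 15), (3, 0), (3, 2), (3, 3), (3, 4), (3, 5), (3, 7), (3, 8), (3, 10), (3, 11), (3, 12), (3, 13), (3, 15), (4, 0), (4, 2), (4, 3), (4, 4), (4, 5), (4, 7), (4, 8), (4, 10), (4, 11), (4, 12), (4, 13), (4, 15), (5, 0), (5, 2), (5, 3), (5, 4), (5, 5), (5, 7), (5, 8), (5, 10), (5, 11), (5, 12), (5, 13), (5, 15), (6, 0), (6, 2), (6, 3), (6, 4), (6, 5), (6, 7), (6, 8), (6, 10), (6, 11), (6, 12), (6, 13), (6, 15), (7, 0), (7, 2), (7, 3), (7, 4), (7, 5), (7, 7), (7, 8), (7, 10), (7, 11), (7, 12), (7, 13), (7, 15)]

Answer: 96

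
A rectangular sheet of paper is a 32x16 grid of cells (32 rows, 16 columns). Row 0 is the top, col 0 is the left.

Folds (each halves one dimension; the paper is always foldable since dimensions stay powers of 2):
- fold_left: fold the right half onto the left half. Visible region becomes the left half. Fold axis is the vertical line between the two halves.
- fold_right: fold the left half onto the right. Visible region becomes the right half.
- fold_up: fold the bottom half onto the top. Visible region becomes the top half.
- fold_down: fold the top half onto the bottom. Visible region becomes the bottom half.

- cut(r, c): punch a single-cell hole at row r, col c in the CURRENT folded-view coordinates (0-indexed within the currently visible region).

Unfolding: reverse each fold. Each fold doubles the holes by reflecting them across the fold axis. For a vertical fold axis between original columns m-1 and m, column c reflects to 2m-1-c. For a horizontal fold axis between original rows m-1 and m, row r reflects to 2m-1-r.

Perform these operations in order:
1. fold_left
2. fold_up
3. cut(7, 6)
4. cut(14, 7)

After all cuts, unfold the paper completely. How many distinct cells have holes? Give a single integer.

Answer: 8

Derivation:
Op 1 fold_left: fold axis v@8; visible region now rows[0,32) x cols[0,8) = 32x8
Op 2 fold_up: fold axis h@16; visible region now rows[0,16) x cols[0,8) = 16x8
Op 3 cut(7, 6): punch at orig (7,6); cuts so far [(7, 6)]; region rows[0,16) x cols[0,8) = 16x8
Op 4 cut(14, 7): punch at orig (14,7); cuts so far [(7, 6), (14, 7)]; region rows[0,16) x cols[0,8) = 16x8
Unfold 1 (reflect across h@16): 4 holes -> [(7, 6), (14, 7), (17, 7), (24, 6)]
Unfold 2 (reflect across v@8): 8 holes -> [(7, 6), (7, 9), (14, 7), (14, 8), (17, 7), (17, 8), (24, 6), (24, 9)]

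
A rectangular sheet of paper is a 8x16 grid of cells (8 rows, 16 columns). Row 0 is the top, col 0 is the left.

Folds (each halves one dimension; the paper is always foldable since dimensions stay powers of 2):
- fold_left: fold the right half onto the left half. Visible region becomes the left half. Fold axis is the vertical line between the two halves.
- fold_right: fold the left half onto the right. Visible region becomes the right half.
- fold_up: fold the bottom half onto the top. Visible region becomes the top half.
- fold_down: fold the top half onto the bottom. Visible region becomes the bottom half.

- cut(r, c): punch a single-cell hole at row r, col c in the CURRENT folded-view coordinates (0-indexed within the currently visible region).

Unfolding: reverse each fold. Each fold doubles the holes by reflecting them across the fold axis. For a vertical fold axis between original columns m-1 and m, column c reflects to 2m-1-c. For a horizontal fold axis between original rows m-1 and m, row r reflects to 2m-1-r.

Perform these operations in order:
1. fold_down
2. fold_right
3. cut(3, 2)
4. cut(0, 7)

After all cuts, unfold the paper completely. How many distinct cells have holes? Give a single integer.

Answer: 8

Derivation:
Op 1 fold_down: fold axis h@4; visible region now rows[4,8) x cols[0,16) = 4x16
Op 2 fold_right: fold axis v@8; visible region now rows[4,8) x cols[8,16) = 4x8
Op 3 cut(3, 2): punch at orig (7,10); cuts so far [(7, 10)]; region rows[4,8) x cols[8,16) = 4x8
Op 4 cut(0, 7): punch at orig (4,15); cuts so far [(4, 15), (7, 10)]; region rows[4,8) x cols[8,16) = 4x8
Unfold 1 (reflect across v@8): 4 holes -> [(4, 0), (4, 15), (7, 5), (7, 10)]
Unfold 2 (reflect across h@4): 8 holes -> [(0, 5), (0, 10), (3, 0), (3, 15), (4, 0), (4, 15), (7, 5), (7, 10)]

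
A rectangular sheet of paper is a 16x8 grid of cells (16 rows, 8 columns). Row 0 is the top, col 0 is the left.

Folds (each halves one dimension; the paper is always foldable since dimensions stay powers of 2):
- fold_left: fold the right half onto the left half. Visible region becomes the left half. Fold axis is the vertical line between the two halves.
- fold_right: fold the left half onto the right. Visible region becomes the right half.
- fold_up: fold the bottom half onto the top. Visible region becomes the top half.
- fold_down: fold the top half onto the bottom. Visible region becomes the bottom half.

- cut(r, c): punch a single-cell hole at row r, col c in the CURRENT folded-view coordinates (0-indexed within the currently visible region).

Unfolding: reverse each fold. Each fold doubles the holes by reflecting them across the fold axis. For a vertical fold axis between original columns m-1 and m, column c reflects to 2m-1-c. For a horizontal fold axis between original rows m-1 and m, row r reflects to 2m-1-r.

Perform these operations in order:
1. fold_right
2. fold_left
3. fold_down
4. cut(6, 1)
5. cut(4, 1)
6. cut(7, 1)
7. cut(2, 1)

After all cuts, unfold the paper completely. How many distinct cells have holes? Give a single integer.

Op 1 fold_right: fold axis v@4; visible region now rows[0,16) x cols[4,8) = 16x4
Op 2 fold_left: fold axis v@6; visible region now rows[0,16) x cols[4,6) = 16x2
Op 3 fold_down: fold axis h@8; visible region now rows[8,16) x cols[4,6) = 8x2
Op 4 cut(6, 1): punch at orig (14,5); cuts so far [(14, 5)]; region rows[8,16) x cols[4,6) = 8x2
Op 5 cut(4, 1): punch at orig (12,5); cuts so far [(12, 5), (14, 5)]; region rows[8,16) x cols[4,6) = 8x2
Op 6 cut(7, 1): punch at orig (15,5); cuts so far [(12, 5), (14, 5), (15, 5)]; region rows[8,16) x cols[4,6) = 8x2
Op 7 cut(2, 1): punch at orig (10,5); cuts so far [(10, 5), (12, 5), (14, 5), (15, 5)]; region rows[8,16) x cols[4,6) = 8x2
Unfold 1 (reflect across h@8): 8 holes -> [(0, 5), (1, 5), (3, 5), (5, 5), (10, 5), (12, 5), (14, 5), (15, 5)]
Unfold 2 (reflect across v@6): 16 holes -> [(0, 5), (0, 6), (1, 5), (1, 6), (3, 5), (3, 6), (5, 5), (5, 6), (10, 5), (10, 6), (12, 5), (12, 6), (14, 5), (14, 6), (15, 5), (15, 6)]
Unfold 3 (reflect across v@4): 32 holes -> [(0, 1), (0, 2), (0, 5), (0, 6), (1, 1), (1, 2), (1, 5), (1, 6), (3, 1), (3, 2), (3, 5), (3, 6), (5, 1), (5, 2), (5, 5), (5, 6), (10, 1), (10, 2), (10, 5), (10, 6), (12, 1), (12, 2), (12, 5), (12, 6), (14, 1), (14, 2), (14, 5), (14, 6), (15, 1), (15, 2), (15, 5), (15, 6)]

Answer: 32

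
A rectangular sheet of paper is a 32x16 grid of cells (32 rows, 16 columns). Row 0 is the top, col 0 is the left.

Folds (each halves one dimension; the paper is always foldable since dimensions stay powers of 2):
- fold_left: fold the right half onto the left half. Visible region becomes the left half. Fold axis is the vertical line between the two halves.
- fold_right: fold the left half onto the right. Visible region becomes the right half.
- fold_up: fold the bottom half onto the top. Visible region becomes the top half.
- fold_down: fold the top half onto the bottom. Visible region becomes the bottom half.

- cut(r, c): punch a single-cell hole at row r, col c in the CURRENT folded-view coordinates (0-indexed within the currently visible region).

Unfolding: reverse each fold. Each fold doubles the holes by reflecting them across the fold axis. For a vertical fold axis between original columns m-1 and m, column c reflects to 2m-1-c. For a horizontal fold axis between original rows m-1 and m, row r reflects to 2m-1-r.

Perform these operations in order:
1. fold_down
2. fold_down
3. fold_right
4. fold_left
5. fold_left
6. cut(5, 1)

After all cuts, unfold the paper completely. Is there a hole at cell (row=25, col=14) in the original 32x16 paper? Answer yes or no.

Op 1 fold_down: fold axis h@16; visible region now rows[16,32) x cols[0,16) = 16x16
Op 2 fold_down: fold axis h@24; visible region now rows[24,32) x cols[0,16) = 8x16
Op 3 fold_right: fold axis v@8; visible region now rows[24,32) x cols[8,16) = 8x8
Op 4 fold_left: fold axis v@12; visible region now rows[24,32) x cols[8,12) = 8x4
Op 5 fold_left: fold axis v@10; visible region now rows[24,32) x cols[8,10) = 8x2
Op 6 cut(5, 1): punch at orig (29,9); cuts so far [(29, 9)]; region rows[24,32) x cols[8,10) = 8x2
Unfold 1 (reflect across v@10): 2 holes -> [(29, 9), (29, 10)]
Unfold 2 (reflect across v@12): 4 holes -> [(29, 9), (29, 10), (29, 13), (29, 14)]
Unfold 3 (reflect across v@8): 8 holes -> [(29, 1), (29, 2), (29, 5), (29, 6), (29, 9), (29, 10), (29, 13), (29, 14)]
Unfold 4 (reflect across h@24): 16 holes -> [(18, 1), (18, 2), (18, 5), (18, 6), (18, 9), (18, 10), (18, 13), (18, 14), (29, 1), (29, 2), (29, 5), (29, 6), (29, 9), (29, 10), (29, 13), (29, 14)]
Unfold 5 (reflect across h@16): 32 holes -> [(2, 1), (2, 2), (2, 5), (2, 6), (2, 9), (2, 10), (2, 13), (2, 14), (13, 1), (13, 2), (13, 5), (13, 6), (13, 9), (13, 10), (13, 13), (13, 14), (18, 1), (18, 2), (18, 5), (18, 6), (18, 9), (18, 10), (18, 13), (18, 14), (29, 1), (29, 2), (29, 5), (29, 6), (29, 9), (29, 10), (29, 13), (29, 14)]
Holes: [(2, 1), (2, 2), (2, 5), (2, 6), (2, 9), (2, 10), (2, 13), (2, 14), (13, 1), (13, 2), (13, 5), (13, 6), (13, 9), (13, 10), (13, 13), (13, 14), (18, 1), (18, 2), (18, 5), (18, 6), (18, 9), (18, 10), (18, 13), (18, 14), (29, 1), (29, 2), (29, 5), (29, 6), (29, 9), (29, 10), (29, 13), (29, 14)]

Answer: no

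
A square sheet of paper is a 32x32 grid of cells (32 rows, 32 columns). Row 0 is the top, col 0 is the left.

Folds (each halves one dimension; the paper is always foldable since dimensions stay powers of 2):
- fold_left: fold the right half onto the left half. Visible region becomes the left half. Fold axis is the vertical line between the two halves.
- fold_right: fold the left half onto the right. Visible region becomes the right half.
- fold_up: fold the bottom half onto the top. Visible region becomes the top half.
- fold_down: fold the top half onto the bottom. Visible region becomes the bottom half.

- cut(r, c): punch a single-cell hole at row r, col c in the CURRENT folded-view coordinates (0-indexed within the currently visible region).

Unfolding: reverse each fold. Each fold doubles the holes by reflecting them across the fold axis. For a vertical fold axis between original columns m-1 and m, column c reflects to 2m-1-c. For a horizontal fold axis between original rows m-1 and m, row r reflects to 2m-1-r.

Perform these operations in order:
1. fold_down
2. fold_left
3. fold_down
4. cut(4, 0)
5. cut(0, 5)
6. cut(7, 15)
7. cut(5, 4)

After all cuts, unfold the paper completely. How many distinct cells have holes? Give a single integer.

Answer: 32

Derivation:
Op 1 fold_down: fold axis h@16; visible region now rows[16,32) x cols[0,32) = 16x32
Op 2 fold_left: fold axis v@16; visible region now rows[16,32) x cols[0,16) = 16x16
Op 3 fold_down: fold axis h@24; visible region now rows[24,32) x cols[0,16) = 8x16
Op 4 cut(4, 0): punch at orig (28,0); cuts so far [(28, 0)]; region rows[24,32) x cols[0,16) = 8x16
Op 5 cut(0, 5): punch at orig (24,5); cuts so far [(24, 5), (28, 0)]; region rows[24,32) x cols[0,16) = 8x16
Op 6 cut(7, 15): punch at orig (31,15); cuts so far [(24, 5), (28, 0), (31, 15)]; region rows[24,32) x cols[0,16) = 8x16
Op 7 cut(5, 4): punch at orig (29,4); cuts so far [(24, 5), (28, 0), (29, 4), (31, 15)]; region rows[24,32) x cols[0,16) = 8x16
Unfold 1 (reflect across h@24): 8 holes -> [(16, 15), (18, 4), (19, 0), (23, 5), (24, 5), (28, 0), (29, 4), (31, 15)]
Unfold 2 (reflect across v@16): 16 holes -> [(16, 15), (16, 16), (18, 4), (18, 27), (19, 0), (19, 31), (23, 5), (23, 26), (24, 5), (24, 26), (28, 0), (28, 31), (29, 4), (29, 27), (31, 15), (31, 16)]
Unfold 3 (reflect across h@16): 32 holes -> [(0, 15), (0, 16), (2, 4), (2, 27), (3, 0), (3, 31), (7, 5), (7, 26), (8, 5), (8, 26), (12, 0), (12, 31), (13, 4), (13, 27), (15, 15), (15, 16), (16, 15), (16, 16), (18, 4), (18, 27), (19, 0), (19, 31), (23, 5), (23, 26), (24, 5), (24, 26), (28, 0), (28, 31), (29, 4), (29, 27), (31, 15), (31, 16)]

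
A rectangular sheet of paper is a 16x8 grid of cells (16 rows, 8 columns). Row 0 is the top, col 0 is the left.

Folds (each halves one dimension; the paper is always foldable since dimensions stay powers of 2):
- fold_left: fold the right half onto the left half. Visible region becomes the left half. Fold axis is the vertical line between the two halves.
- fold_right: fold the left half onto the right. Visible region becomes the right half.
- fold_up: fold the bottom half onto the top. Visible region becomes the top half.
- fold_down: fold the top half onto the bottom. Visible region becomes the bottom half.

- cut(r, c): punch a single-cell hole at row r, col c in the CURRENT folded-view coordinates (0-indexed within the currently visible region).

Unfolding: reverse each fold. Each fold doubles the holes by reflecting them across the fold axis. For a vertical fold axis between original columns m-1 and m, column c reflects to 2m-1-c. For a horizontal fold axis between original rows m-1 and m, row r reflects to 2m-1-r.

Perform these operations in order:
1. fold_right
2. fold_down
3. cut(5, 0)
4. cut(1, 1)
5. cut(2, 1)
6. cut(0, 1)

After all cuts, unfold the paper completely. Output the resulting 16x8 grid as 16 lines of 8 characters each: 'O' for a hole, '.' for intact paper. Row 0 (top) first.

Op 1 fold_right: fold axis v@4; visible region now rows[0,16) x cols[4,8) = 16x4
Op 2 fold_down: fold axis h@8; visible region now rows[8,16) x cols[4,8) = 8x4
Op 3 cut(5, 0): punch at orig (13,4); cuts so far [(13, 4)]; region rows[8,16) x cols[4,8) = 8x4
Op 4 cut(1, 1): punch at orig (9,5); cuts so far [(9, 5), (13, 4)]; region rows[8,16) x cols[4,8) = 8x4
Op 5 cut(2, 1): punch at orig (10,5); cuts so far [(9, 5), (10, 5), (13, 4)]; region rows[8,16) x cols[4,8) = 8x4
Op 6 cut(0, 1): punch at orig (8,5); cuts so far [(8, 5), (9, 5), (10, 5), (13, 4)]; region rows[8,16) x cols[4,8) = 8x4
Unfold 1 (reflect across h@8): 8 holes -> [(2, 4), (5, 5), (6, 5), (7, 5), (8, 5), (9, 5), (10, 5), (13, 4)]
Unfold 2 (reflect across v@4): 16 holes -> [(2, 3), (2, 4), (5, 2), (5, 5), (6, 2), (6, 5), (7, 2), (7, 5), (8, 2), (8, 5), (9, 2), (9, 5), (10, 2), (10, 5), (13, 3), (13, 4)]

Answer: ........
........
...OO...
........
........
..O..O..
..O..O..
..O..O..
..O..O..
..O..O..
..O..O..
........
........
...OO...
........
........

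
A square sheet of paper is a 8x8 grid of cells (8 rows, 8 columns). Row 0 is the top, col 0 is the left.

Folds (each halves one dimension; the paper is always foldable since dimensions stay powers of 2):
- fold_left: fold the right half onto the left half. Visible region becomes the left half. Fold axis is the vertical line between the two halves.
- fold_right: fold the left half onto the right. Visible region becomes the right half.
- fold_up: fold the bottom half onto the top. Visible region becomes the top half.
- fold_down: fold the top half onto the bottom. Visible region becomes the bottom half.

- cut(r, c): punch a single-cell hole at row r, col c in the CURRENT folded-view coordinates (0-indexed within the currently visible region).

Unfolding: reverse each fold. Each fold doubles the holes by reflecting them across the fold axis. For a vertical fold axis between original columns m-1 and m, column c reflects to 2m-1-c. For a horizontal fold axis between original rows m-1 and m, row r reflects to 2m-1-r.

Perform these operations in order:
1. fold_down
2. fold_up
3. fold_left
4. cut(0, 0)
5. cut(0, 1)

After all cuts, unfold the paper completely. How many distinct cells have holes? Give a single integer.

Answer: 16

Derivation:
Op 1 fold_down: fold axis h@4; visible region now rows[4,8) x cols[0,8) = 4x8
Op 2 fold_up: fold axis h@6; visible region now rows[4,6) x cols[0,8) = 2x8
Op 3 fold_left: fold axis v@4; visible region now rows[4,6) x cols[0,4) = 2x4
Op 4 cut(0, 0): punch at orig (4,0); cuts so far [(4, 0)]; region rows[4,6) x cols[0,4) = 2x4
Op 5 cut(0, 1): punch at orig (4,1); cuts so far [(4, 0), (4, 1)]; region rows[4,6) x cols[0,4) = 2x4
Unfold 1 (reflect across v@4): 4 holes -> [(4, 0), (4, 1), (4, 6), (4, 7)]
Unfold 2 (reflect across h@6): 8 holes -> [(4, 0), (4, 1), (4, 6), (4, 7), (7, 0), (7, 1), (7, 6), (7, 7)]
Unfold 3 (reflect across h@4): 16 holes -> [(0, 0), (0, 1), (0, 6), (0, 7), (3, 0), (3, 1), (3, 6), (3, 7), (4, 0), (4, 1), (4, 6), (4, 7), (7, 0), (7, 1), (7, 6), (7, 7)]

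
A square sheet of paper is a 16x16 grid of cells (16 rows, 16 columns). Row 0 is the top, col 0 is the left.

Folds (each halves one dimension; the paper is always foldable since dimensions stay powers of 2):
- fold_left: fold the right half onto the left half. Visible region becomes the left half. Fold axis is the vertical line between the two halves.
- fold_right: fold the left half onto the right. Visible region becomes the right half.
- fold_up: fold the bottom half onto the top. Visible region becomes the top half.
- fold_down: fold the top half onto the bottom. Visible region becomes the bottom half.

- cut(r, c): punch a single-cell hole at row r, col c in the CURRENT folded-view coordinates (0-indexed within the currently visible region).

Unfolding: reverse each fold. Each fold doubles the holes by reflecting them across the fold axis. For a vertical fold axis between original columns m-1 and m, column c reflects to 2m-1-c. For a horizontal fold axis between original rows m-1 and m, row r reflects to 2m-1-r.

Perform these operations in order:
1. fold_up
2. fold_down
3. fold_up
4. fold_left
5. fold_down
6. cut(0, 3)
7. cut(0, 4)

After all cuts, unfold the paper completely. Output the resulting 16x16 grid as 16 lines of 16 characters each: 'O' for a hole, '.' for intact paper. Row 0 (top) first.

Op 1 fold_up: fold axis h@8; visible region now rows[0,8) x cols[0,16) = 8x16
Op 2 fold_down: fold axis h@4; visible region now rows[4,8) x cols[0,16) = 4x16
Op 3 fold_up: fold axis h@6; visible region now rows[4,6) x cols[0,16) = 2x16
Op 4 fold_left: fold axis v@8; visible region now rows[4,6) x cols[0,8) = 2x8
Op 5 fold_down: fold axis h@5; visible region now rows[5,6) x cols[0,8) = 1x8
Op 6 cut(0, 3): punch at orig (5,3); cuts so far [(5, 3)]; region rows[5,6) x cols[0,8) = 1x8
Op 7 cut(0, 4): punch at orig (5,4); cuts so far [(5, 3), (5, 4)]; region rows[5,6) x cols[0,8) = 1x8
Unfold 1 (reflect across h@5): 4 holes -> [(4, 3), (4, 4), (5, 3), (5, 4)]
Unfold 2 (reflect across v@8): 8 holes -> [(4, 3), (4, 4), (4, 11), (4, 12), (5, 3), (5, 4), (5, 11), (5, 12)]
Unfold 3 (reflect across h@6): 16 holes -> [(4, 3), (4, 4), (4, 11), (4, 12), (5, 3), (5, 4), (5, 11), (5, 12), (6, 3), (6, 4), (6, 11), (6, 12), (7, 3), (7, 4), (7, 11), (7, 12)]
Unfold 4 (reflect across h@4): 32 holes -> [(0, 3), (0, 4), (0, 11), (0, 12), (1, 3), (1, 4), (1, 11), (1, 12), (2, 3), (2, 4), (2, 11), (2, 12), (3, 3), (3, 4), (3, 11), (3, 12), (4, 3), (4, 4), (4, 11), (4, 12), (5, 3), (5, 4), (5, 11), (5, 12), (6, 3), (6, 4), (6, 11), (6, 12), (7, 3), (7, 4), (7, 11), (7, 12)]
Unfold 5 (reflect across h@8): 64 holes -> [(0, 3), (0, 4), (0, 11), (0, 12), (1, 3), (1, 4), (1, 11), (1, 12), (2, 3), (2, 4), (2, 11), (2, 12), (3, 3), (3, 4), (3, 11), (3, 12), (4, 3), (4, 4), (4, 11), (4, 12), (5, 3), (5, 4), (5, 11), (5, 12), (6, 3), (6, 4), (6, 11), (6, 12), (7, 3), (7, 4), (7, 11), (7, 12), (8, 3), (8, 4), (8, 11), (8, 12), (9, 3), (9, 4), (9, 11), (9, 12), (10, 3), (10, 4), (10, 11), (10, 12), (11, 3), (11, 4), (11, 11), (11, 12), (12, 3), (12, 4), (12, 11), (12, 12), (13, 3), (13, 4), (13, 11), (13, 12), (14, 3), (14, 4), (14, 11), (14, 12), (15, 3), (15, 4), (15, 11), (15, 12)]

Answer: ...OO......OO...
...OO......OO...
...OO......OO...
...OO......OO...
...OO......OO...
...OO......OO...
...OO......OO...
...OO......OO...
...OO......OO...
...OO......OO...
...OO......OO...
...OO......OO...
...OO......OO...
...OO......OO...
...OO......OO...
...OO......OO...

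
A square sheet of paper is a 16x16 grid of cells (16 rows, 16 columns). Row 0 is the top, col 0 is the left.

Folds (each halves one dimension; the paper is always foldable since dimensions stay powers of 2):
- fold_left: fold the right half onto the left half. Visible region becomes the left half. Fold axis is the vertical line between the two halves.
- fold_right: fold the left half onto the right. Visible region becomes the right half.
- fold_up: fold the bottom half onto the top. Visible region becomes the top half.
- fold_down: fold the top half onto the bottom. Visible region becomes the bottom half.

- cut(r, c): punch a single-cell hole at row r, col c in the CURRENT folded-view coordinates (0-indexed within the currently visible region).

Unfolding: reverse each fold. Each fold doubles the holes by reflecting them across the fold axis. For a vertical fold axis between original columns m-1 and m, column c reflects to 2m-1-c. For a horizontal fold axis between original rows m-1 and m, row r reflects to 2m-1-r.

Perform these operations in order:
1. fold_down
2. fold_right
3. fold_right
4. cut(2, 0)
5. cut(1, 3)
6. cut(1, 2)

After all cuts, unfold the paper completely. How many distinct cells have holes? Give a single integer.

Answer: 24

Derivation:
Op 1 fold_down: fold axis h@8; visible region now rows[8,16) x cols[0,16) = 8x16
Op 2 fold_right: fold axis v@8; visible region now rows[8,16) x cols[8,16) = 8x8
Op 3 fold_right: fold axis v@12; visible region now rows[8,16) x cols[12,16) = 8x4
Op 4 cut(2, 0): punch at orig (10,12); cuts so far [(10, 12)]; region rows[8,16) x cols[12,16) = 8x4
Op 5 cut(1, 3): punch at orig (9,15); cuts so far [(9, 15), (10, 12)]; region rows[8,16) x cols[12,16) = 8x4
Op 6 cut(1, 2): punch at orig (9,14); cuts so far [(9, 14), (9, 15), (10, 12)]; region rows[8,16) x cols[12,16) = 8x4
Unfold 1 (reflect across v@12): 6 holes -> [(9, 8), (9, 9), (9, 14), (9, 15), (10, 11), (10, 12)]
Unfold 2 (reflect across v@8): 12 holes -> [(9, 0), (9, 1), (9, 6), (9, 7), (9, 8), (9, 9), (9, 14), (9, 15), (10, 3), (10, 4), (10, 11), (10, 12)]
Unfold 3 (reflect across h@8): 24 holes -> [(5, 3), (5, 4), (5, 11), (5, 12), (6, 0), (6, 1), (6, 6), (6, 7), (6, 8), (6, 9), (6, 14), (6, 15), (9, 0), (9, 1), (9, 6), (9, 7), (9, 8), (9, 9), (9, 14), (9, 15), (10, 3), (10, 4), (10, 11), (10, 12)]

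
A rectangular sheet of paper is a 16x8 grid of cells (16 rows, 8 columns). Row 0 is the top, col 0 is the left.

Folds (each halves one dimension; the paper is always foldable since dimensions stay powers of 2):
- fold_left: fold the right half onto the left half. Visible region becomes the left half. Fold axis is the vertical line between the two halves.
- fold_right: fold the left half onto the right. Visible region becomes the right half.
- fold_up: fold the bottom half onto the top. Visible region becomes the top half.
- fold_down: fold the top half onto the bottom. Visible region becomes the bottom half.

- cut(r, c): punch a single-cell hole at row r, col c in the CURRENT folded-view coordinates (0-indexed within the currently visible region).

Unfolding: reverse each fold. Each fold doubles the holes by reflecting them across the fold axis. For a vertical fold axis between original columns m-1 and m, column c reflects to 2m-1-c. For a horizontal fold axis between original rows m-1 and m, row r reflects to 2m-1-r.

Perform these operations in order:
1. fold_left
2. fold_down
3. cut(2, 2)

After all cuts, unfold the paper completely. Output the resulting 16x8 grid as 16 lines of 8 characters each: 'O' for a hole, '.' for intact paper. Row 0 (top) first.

Op 1 fold_left: fold axis v@4; visible region now rows[0,16) x cols[0,4) = 16x4
Op 2 fold_down: fold axis h@8; visible region now rows[8,16) x cols[0,4) = 8x4
Op 3 cut(2, 2): punch at orig (10,2); cuts so far [(10, 2)]; region rows[8,16) x cols[0,4) = 8x4
Unfold 1 (reflect across h@8): 2 holes -> [(5, 2), (10, 2)]
Unfold 2 (reflect across v@4): 4 holes -> [(5, 2), (5, 5), (10, 2), (10, 5)]

Answer: ........
........
........
........
........
..O..O..
........
........
........
........
..O..O..
........
........
........
........
........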